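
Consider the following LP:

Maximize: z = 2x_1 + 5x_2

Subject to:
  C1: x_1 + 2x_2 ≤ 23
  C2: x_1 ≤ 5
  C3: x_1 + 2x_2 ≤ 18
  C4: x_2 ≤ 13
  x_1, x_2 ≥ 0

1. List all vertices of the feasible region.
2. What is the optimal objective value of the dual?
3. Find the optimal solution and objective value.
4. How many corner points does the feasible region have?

1. (0, 0), (5, 0), (5, 6.5), (0, 9)
2. 45 (by strong duality, equal to the primal optimum)
3. x_1 = 0, x_2 = 9, z = 45
4. 4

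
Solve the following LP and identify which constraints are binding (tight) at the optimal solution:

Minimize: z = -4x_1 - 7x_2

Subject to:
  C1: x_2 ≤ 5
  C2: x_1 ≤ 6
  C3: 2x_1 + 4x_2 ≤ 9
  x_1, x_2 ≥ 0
Optimal: x_1 = 4.5, x_2 = 0
Binding: C3, x_2 ≥ 0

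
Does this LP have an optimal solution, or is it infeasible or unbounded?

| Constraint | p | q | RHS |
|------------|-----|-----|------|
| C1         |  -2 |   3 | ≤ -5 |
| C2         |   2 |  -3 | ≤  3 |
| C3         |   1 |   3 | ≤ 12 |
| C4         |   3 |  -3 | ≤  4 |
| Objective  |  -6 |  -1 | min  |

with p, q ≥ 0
C2 requires 2p - 3q ≤ 3, while C1 (-2p + 3q ≤ -5) is equivalent to 2p - 3q ≥ 5. Together they would need 5 ≤ 2p - 3q ≤ 3, which is impossible since 5 > 3. No point satisfies all constraints.

Infeasible — the constraint set is empty.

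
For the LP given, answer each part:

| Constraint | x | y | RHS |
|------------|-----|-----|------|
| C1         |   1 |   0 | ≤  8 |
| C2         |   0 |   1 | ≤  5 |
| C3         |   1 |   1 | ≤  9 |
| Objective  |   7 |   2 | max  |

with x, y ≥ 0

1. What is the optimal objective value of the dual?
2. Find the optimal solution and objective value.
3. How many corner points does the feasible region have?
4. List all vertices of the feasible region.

1. 58 (by strong duality, equal to the primal optimum)
2. x = 8, y = 1, z = 58
3. 5
4. (0, 0), (8, 0), (8, 1), (4, 5), (0, 5)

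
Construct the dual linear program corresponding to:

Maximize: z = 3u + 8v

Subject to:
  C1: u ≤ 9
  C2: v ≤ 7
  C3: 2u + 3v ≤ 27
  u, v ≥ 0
Minimize: z = 9y1 + 7y2 + 27y3

Subject to:
  C1: -y1 - 2y3 ≤ -3
  C2: -y2 - 3y3 ≤ -8
  y1, y2, y3 ≥ 0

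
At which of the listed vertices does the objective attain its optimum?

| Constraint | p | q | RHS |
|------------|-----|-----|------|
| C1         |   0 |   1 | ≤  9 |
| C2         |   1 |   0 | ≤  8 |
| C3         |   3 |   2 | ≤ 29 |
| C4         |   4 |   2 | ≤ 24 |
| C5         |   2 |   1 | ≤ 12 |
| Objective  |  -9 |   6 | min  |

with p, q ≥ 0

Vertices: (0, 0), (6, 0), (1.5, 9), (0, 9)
(6, 0) with z = -54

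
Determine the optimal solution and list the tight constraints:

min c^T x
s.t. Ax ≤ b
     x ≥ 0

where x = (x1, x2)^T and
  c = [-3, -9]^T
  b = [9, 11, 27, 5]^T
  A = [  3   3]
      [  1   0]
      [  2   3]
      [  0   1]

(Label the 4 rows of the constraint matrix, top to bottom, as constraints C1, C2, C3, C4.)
Optimal: x1 = 0, x2 = 3
Binding: C1, x1 ≥ 0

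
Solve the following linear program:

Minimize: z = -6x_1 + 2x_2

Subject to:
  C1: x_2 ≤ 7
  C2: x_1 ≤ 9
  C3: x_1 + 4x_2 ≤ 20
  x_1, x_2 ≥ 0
x_1 = 9, x_2 = 0, z = -54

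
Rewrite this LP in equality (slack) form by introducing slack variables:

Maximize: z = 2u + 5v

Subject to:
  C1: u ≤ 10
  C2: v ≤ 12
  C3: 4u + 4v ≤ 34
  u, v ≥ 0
max z = 2u + 5v

s.t.
  u + s1 = 10
  v + s2 = 12
  4u + 4v + s3 = 34
  u, v, s1, s2, s3 ≥ 0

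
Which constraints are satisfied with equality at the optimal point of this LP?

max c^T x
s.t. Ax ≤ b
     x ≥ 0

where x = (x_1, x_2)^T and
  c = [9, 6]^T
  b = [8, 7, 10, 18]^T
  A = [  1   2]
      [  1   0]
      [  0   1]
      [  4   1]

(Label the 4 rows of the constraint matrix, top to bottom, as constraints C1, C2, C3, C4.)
Optimal: x_1 = 4, x_2 = 2
Binding: C1, C4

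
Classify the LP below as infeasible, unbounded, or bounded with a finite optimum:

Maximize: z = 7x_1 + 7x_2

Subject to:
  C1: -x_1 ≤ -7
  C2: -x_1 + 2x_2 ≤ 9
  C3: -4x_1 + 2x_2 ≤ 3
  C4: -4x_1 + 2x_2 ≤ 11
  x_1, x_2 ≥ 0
Feasible point: (7, 0) satisfies every constraint, so the LP is feasible.
Direction d = (1, 0): for each constraint row a, a·d ≤ 0 —
  (-1)(1) + (0)(0) = -1 ≤ 0
  (-1)(1) + (2)(0) = -1 ≤ 0
  (-4)(1) + (2)(0) = -4 ≤ 0
  (-4)(1) + (2)(0) = -4 ≤ 0
and d ≥ 0, so (7, 0) + t·d stays feasible for every t ≥ 0. Along this ray z = 7x_1 + 7x_2 changes by 7 per unit t, so z → +∞.

Unbounded — the objective can increase without bound over the feasible region.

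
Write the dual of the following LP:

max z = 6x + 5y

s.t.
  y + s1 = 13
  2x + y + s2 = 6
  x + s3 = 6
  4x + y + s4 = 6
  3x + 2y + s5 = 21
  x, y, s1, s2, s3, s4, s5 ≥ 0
Minimize: z = 13y1 + 6y2 + 6y3 + 6y4 + 21y5

Subject to:
  C1: -2y2 - y3 - 4y4 - 3y5 ≤ -6
  C2: -y1 - y2 - y4 - 2y5 ≤ -5
  y1, y2, y3, y4, y5 ≥ 0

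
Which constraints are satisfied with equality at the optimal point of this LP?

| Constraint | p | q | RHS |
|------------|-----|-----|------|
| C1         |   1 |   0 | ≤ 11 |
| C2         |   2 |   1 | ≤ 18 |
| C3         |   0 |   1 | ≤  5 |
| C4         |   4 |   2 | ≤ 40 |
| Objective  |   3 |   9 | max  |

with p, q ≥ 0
Optimal: p = 6.5, q = 5
Binding: C2, C3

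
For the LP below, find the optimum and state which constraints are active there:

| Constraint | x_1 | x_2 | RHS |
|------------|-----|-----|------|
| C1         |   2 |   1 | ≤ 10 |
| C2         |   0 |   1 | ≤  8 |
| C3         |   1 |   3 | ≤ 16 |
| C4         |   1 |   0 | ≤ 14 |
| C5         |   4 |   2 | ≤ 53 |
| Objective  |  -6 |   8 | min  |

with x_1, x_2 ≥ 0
Optimal: x_1 = 5, x_2 = 0
Binding: C1, x_2 ≥ 0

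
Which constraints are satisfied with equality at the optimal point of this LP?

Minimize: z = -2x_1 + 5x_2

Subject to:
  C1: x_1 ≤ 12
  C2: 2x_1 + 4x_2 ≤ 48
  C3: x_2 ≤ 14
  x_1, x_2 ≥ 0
Optimal: x_1 = 12, x_2 = 0
Slack at optimum:
  C1: slack = 0 (binding)
  C2: slack = 24
  C3: slack = 14
  x_1 ≥ 0: x_1 = 12
  x_2 ≥ 0: x_2 = 0 (binding)
Binding constraints: C1, x_2 ≥ 0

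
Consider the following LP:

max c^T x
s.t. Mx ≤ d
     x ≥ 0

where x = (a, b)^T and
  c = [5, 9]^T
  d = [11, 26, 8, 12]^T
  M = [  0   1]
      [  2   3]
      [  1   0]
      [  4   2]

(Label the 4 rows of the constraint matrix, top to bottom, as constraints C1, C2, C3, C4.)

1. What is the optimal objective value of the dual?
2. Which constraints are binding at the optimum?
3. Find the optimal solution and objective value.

1. 54 (by strong duality, equal to the primal optimum)
2. C4, a ≥ 0
3. a = 0, b = 6, z = 54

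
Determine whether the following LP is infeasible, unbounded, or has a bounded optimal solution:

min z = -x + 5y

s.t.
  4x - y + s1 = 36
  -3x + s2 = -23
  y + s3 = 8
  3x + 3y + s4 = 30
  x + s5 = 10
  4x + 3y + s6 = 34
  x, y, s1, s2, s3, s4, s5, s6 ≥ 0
The point (8.5, 0) satisfies every constraint, so the LP is feasible; the constraints give x ≤ 10 and y ≤ 8, which with x, y ≥ 0 keep the feasible region inside a bounded box. A feasible, bounded LP attains a finite optimum at a vertex.

Feasible with finite optimum z* = -8.5 at (8.5, 0).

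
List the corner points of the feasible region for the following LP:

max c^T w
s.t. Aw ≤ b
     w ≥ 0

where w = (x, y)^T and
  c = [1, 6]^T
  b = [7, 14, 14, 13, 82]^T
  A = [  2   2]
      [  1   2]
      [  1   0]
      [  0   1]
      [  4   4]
Each vertex is the intersection of two constraint boundaries that also satisfies all remaining constraints:
  x = 0 and y = 0 → (0, 0)
  2x + 2y = 7 and y = 0 → (3.5, 0)
  2x + 2y = 7 and x = 0 → (0, 3.5)

Vertices: (0, 0), (3.5, 0), (0, 3.5)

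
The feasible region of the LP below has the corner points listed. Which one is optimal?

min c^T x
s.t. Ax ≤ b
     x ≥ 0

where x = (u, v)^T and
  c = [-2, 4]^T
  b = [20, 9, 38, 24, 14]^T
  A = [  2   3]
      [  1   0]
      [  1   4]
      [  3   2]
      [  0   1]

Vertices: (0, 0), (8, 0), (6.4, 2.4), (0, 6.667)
(8, 0) with z = -16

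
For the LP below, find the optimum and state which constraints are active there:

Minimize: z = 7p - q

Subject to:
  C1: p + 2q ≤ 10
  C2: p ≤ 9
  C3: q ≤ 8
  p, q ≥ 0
Optimal: p = 0, q = 5
Slack at optimum:
  C1: slack = 0 (binding)
  C2: slack = 9
  C3: slack = 3
  p ≥ 0: p = 0 (binding)
  q ≥ 0: q = 5
Binding constraints: C1, p ≥ 0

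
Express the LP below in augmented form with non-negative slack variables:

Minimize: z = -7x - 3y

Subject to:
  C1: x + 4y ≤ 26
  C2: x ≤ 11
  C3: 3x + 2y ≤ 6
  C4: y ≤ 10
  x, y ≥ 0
min z = -7x - 3y

s.t.
  x + 4y + s1 = 26
  x + s2 = 11
  3x + 2y + s3 = 6
  y + s4 = 10
  x, y, s1, s2, s3, s4 ≥ 0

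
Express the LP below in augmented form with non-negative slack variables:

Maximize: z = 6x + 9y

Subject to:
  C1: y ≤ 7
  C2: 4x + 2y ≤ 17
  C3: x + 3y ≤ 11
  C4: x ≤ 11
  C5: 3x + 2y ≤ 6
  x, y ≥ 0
max z = 6x + 9y

s.t.
  y + s1 = 7
  4x + 2y + s2 = 17
  x + 3y + s3 = 11
  x + s4 = 11
  3x + 2y + s5 = 6
  x, y, s1, s2, s3, s4, s5 ≥ 0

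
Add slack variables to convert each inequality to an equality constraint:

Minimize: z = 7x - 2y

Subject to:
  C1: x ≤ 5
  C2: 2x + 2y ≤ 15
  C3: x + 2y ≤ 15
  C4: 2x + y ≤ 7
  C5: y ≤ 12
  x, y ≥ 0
min z = 7x - 2y

s.t.
  x + s1 = 5
  2x + 2y + s2 = 15
  x + 2y + s3 = 15
  2x + y + s4 = 7
  y + s5 = 12
  x, y, s1, s2, s3, s4, s5 ≥ 0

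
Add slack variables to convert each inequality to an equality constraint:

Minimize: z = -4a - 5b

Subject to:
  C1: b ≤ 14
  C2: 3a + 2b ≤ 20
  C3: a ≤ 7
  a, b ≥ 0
min z = -4a - 5b

s.t.
  b + s1 = 14
  3a + 2b + s2 = 20
  a + s3 = 7
  a, b, s1, s2, s3 ≥ 0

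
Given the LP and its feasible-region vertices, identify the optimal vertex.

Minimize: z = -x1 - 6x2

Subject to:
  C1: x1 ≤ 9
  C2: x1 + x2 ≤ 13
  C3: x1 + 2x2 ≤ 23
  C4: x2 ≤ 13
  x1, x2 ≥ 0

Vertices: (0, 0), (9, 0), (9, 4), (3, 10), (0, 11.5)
Evaluating z = -x1 - 6x2 at each vertex:
  (0, 0): z = 0
  (9, 0): z = -9
  (9, 4): z = -33
  (3, 10): z = -63
  (0, 11.5): z = -69

The smallest value is z = -69, attained at (0, 11.5).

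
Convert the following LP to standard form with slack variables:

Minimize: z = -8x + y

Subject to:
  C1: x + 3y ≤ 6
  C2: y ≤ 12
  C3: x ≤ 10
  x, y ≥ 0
min z = -8x + y

s.t.
  x + 3y + s1 = 6
  y + s2 = 12
  x + s3 = 10
  x, y, s1, s2, s3 ≥ 0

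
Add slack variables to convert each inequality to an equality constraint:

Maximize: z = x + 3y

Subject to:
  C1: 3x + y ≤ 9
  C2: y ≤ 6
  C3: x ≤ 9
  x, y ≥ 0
max z = x + 3y

s.t.
  3x + y + s1 = 9
  y + s2 = 6
  x + s3 = 9
  x, y, s1, s2, s3 ≥ 0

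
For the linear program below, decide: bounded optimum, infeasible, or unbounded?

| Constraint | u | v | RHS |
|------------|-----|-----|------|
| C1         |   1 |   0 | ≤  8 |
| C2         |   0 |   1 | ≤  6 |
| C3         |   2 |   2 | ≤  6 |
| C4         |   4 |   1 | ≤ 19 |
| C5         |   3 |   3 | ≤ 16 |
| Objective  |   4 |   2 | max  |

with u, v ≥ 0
The point (3, 0) satisfies every constraint, so the LP is feasible; the constraints give u ≤ 8 and v ≤ 6, which with u, v ≥ 0 keep the feasible region inside a bounded box. A feasible, bounded LP attains a finite optimum at a vertex.

Evaluating z = 4u + 2v at each vertex:
  (0, 0): z = 0
  (3, 0): z = 12
  (0, 3): z = 6

Feasible with finite optimum z* = 12 at (3, 0).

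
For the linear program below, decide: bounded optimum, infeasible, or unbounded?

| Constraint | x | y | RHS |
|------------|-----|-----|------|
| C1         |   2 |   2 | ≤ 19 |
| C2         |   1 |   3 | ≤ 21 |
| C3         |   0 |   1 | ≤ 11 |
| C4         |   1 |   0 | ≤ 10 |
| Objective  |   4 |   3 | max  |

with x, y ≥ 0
The point (9.5, 0) satisfies every constraint, so the LP is feasible; the constraints give x ≤ 10 and y ≤ 11, which with x, y ≥ 0 keep the feasible region inside a bounded box. A feasible, bounded LP attains a finite optimum at a vertex.

Evaluating z = 4x + 3y at each vertex:
  (0, 0): z = 0
  (9.5, 0): z = 38
  (3.75, 5.75): z = 32.25
  (0, 7): z = 21

The LP has an optimal solution: (9.5, 0) with z = 38.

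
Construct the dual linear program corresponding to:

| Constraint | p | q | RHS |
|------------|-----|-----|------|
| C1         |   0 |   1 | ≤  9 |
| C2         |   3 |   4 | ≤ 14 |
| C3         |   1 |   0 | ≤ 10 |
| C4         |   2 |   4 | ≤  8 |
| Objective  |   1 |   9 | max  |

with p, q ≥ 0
Minimize: z = 9y1 + 14y2 + 10y3 + 8y4

Subject to:
  C1: -3y2 - y3 - 2y4 ≤ -1
  C2: -y1 - 4y2 - 4y4 ≤ -9
  y1, y2, y3, y4 ≥ 0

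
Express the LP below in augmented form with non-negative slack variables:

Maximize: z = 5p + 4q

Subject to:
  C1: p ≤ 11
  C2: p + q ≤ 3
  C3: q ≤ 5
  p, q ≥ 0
max z = 5p + 4q

s.t.
  p + s1 = 11
  p + q + s2 = 3
  q + s3 = 5
  p, q, s1, s2, s3 ≥ 0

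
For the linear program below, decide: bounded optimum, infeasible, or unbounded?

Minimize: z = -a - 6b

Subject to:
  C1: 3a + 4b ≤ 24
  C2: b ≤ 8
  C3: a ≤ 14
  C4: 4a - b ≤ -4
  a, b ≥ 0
The point (0, 6) satisfies every constraint, so the LP is feasible; the constraints give a ≤ 14 and b ≤ 8, which with a, b ≥ 0 keep the feasible region inside a bounded box. A feasible, bounded LP attains a finite optimum at a vertex.

Feasible with finite optimum z* = -36 at (0, 6).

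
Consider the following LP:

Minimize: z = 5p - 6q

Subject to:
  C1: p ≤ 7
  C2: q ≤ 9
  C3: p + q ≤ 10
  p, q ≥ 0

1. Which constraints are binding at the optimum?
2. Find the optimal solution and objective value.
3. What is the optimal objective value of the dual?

1. C2, p ≥ 0
2. p = 0, q = 9, z = -54
3. -54 (by strong duality, equal to the primal optimum)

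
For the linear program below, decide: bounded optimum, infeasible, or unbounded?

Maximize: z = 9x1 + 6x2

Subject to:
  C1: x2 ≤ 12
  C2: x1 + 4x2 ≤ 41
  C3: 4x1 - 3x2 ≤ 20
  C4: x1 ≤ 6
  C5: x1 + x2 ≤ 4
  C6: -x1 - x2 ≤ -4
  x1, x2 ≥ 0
The point (4, 0) satisfies every constraint, so the LP is feasible; the constraints give x1 ≤ 6 and x2 ≤ 12, which with x1, x2 ≥ 0 keep the feasible region inside a bounded box. A feasible, bounded LP attains a finite optimum at a vertex.

Feasible with finite optimum z* = 36 at (4, 0).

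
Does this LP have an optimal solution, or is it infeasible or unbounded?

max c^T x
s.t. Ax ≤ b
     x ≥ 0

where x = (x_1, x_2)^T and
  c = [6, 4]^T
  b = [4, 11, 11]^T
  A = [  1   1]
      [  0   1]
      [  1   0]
The point (4, 0) satisfies every constraint, so the LP is feasible; the constraints give x_1 ≤ 11 and x_2 ≤ 11, which with x_1, x_2 ≥ 0 keep the feasible region inside a bounded box. A feasible, bounded LP attains a finite optimum at a vertex.

The LP has an optimal solution: (4, 0) with z = 24.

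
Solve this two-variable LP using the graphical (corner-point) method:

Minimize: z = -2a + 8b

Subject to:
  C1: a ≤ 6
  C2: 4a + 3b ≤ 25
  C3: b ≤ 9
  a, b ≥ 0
a = 6, b = 0, z = -12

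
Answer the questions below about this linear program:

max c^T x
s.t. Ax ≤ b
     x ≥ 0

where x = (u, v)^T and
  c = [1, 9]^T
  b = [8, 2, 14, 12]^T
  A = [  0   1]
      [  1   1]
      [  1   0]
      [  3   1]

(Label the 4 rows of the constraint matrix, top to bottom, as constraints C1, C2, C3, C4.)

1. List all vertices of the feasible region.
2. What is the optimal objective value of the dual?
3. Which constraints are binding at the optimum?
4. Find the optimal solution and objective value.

1. (0, 0), (2, 0), (0, 2)
2. 18 (by strong duality, equal to the primal optimum)
3. C2, u ≥ 0
4. u = 0, v = 2, z = 18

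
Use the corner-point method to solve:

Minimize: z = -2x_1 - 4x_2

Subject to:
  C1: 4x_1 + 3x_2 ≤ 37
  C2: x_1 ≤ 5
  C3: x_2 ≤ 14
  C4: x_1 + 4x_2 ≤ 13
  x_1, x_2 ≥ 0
x_1 = 5, x_2 = 2, z = -18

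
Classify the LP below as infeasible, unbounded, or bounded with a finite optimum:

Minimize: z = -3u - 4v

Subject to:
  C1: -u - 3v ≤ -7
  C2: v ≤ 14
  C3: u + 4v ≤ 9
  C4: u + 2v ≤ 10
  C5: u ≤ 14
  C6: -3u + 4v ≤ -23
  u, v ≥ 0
The point (9, 0) satisfies every constraint, so the LP is feasible; the constraints give u ≤ 14 and v ≤ 14, which with u, v ≥ 0 keep the feasible region inside a bounded box. A feasible, bounded LP attains a finite optimum at a vertex.

Evaluating z = -3u - 4v at each vertex:
  (7.667, 0): z = -23
  (9, 0): z = -27
  (8, 0.25): z = -25

The LP has an optimal solution: (9, 0) with z = -27.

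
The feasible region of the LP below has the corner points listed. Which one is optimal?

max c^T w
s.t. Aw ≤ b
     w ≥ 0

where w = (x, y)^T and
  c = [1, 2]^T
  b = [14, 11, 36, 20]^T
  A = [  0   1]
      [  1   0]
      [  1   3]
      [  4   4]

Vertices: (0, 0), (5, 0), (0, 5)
Evaluating z = x + 2y at each vertex:
  (0, 0): z = 0
  (5, 0): z = 5
  (0, 5): z = 10

The largest value is z = 10, attained at (0, 5).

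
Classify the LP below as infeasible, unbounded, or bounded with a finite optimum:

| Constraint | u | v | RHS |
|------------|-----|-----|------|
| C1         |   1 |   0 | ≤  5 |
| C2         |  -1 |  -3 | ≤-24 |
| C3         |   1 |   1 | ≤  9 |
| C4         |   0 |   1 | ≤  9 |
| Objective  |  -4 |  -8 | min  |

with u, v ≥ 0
The point (0, 9) satisfies every constraint, so the LP is feasible; the constraints give u ≤ 5 and v ≤ 9, which with u, v ≥ 0 keep the feasible region inside a bounded box. A feasible, bounded LP attains a finite optimum at a vertex.

Evaluating z = -4u - 8v at each vertex:
  (0, 8): z = -64
  (1.5, 7.5): z = -66
  (0, 9): z = -72

Feasible with finite optimum z* = -72 at (0, 9).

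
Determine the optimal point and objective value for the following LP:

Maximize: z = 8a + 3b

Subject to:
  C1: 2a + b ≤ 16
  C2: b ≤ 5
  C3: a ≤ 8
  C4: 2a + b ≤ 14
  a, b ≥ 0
Each vertex is the intersection of two constraint boundaries that also satisfies all remaining constraints:
  a = 0 and b = 0 → (0, 0)
  2a + b = 14 and b = 0 → (7, 0)
  b = 5 and 2a + b = 14 → (4.5, 5)
  b = 5 and a = 0 → (0, 5)

Evaluating z = 8a + 3b at each vertex:
  (0, 0): z = 0
  (7, 0): z = 56
  (4.5, 5): z = 51
  (0, 5): z = 15

The maximum is at (7, 0) with z = 56.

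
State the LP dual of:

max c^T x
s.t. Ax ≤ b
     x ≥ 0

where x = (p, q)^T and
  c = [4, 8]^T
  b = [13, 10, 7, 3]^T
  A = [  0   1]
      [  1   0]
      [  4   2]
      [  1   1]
Minimize: z = 13y1 + 10y2 + 7y3 + 3y4

Subject to:
  C1: -y2 - 4y3 - y4 ≤ -4
  C2: -y1 - 2y3 - y4 ≤ -8
  y1, y2, y3, y4 ≥ 0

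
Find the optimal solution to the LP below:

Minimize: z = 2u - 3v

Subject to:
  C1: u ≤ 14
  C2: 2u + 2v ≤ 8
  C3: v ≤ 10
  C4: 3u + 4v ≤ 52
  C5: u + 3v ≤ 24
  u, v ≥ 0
Each vertex is the intersection of two constraint boundaries that also satisfies all remaining constraints:
  u = 0 and v = 0 → (0, 0)
  2u + 2v = 8 and v = 0 → (4, 0)
  2u + 2v = 8 and u = 0 → (0, 4)

Evaluating z = 2u - 3v at each vertex:
  (0, 0): z = 0
  (4, 0): z = 8
  (0, 4): z = -12

The minimum is at (0, 4) with z = -12.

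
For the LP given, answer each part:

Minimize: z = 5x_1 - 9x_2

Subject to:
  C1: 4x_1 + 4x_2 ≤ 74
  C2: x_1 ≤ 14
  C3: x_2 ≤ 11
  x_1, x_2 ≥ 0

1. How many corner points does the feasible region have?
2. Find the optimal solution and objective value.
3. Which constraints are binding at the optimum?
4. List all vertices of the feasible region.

1. 5
2. x_1 = 0, x_2 = 11, z = -99
3. C3, x_1 ≥ 0
4. (0, 0), (14, 0), (14, 4.5), (7.5, 11), (0, 11)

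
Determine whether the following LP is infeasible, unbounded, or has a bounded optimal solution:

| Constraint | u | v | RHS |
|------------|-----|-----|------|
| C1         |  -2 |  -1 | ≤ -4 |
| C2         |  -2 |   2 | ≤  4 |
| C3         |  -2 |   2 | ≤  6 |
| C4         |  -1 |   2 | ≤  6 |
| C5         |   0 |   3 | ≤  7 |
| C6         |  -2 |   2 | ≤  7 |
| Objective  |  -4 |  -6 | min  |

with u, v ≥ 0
Feasible point: (2, 0) satisfies every constraint, so the LP is feasible.
Direction d = (1, 0): for each constraint row a, a·d ≤ 0 —
  (-2)(1) + (-1)(0) = -2 ≤ 0
  (-2)(1) + (2)(0) = -2 ≤ 0
  (-2)(1) + (2)(0) = -2 ≤ 0
  (-1)(1) + (2)(0) = -1 ≤ 0
  (0)(1) + (3)(0) = 0 ≤ 0
  (-2)(1) + (2)(0) = -2 ≤ 0
and d ≥ 0, so (2, 0) + t·d stays feasible for every t ≥ 0. Along this ray z = -4u - 6v changes by -4 per unit t, so z → −∞.

The LP is unbounded; z can be made arbitrarily small.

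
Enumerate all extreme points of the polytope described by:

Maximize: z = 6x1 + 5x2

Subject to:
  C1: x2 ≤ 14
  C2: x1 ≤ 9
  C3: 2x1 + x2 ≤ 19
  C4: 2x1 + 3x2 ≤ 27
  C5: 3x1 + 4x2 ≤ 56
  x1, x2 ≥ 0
Each vertex is the intersection of two constraint boundaries that also satisfies all remaining constraints:
  x1 = 0 and x2 = 0 → (0, 0)
  x1 = 9 and x2 = 0 → (9, 0)
  x1 = 9 and 2x1 + x2 = 19 → (9, 1)
  2x1 + x2 = 19 and 2x1 + 3x2 = 27 → (7.5, 4)
  2x1 + 3x2 = 27 and x1 = 0 → (0, 9)

Vertices: (0, 0), (9, 0), (9, 1), (7.5, 4), (0, 9)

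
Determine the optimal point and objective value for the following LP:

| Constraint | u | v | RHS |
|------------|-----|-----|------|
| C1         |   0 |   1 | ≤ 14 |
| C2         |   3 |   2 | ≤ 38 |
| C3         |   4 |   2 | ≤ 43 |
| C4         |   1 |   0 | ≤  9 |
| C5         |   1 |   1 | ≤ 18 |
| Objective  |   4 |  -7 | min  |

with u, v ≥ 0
Each vertex is the intersection of two constraint boundaries that also satisfies all remaining constraints:
  u = 0 and v = 0 → (0, 0)
  u = 9 and v = 0 → (9, 0)
  4u + 2v = 43 and u = 9 → (9, 3.5)
  3u + 2v = 38 and 4u + 2v = 43 → (5, 11.5)
  v = 14 and 3u + 2v = 38 → (3.333, 14)
  v = 14 and u = 0 → (0, 14)

Evaluating z = 4u - 7v at each vertex:
  (0, 0): z = 0
  (9, 0): z = 36
  (9, 3.5): z = 11.5
  (5, 11.5): z = -60.5
  (3.333, 14): z = -84.67
  (0, 14): z = -98

The minimum is at (0, 14) with z = -98.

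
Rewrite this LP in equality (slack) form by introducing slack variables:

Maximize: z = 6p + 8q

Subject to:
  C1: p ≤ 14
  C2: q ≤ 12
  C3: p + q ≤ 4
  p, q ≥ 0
max z = 6p + 8q

s.t.
  p + s1 = 14
  q + s2 = 12
  p + q + s3 = 4
  p, q, s1, s2, s3 ≥ 0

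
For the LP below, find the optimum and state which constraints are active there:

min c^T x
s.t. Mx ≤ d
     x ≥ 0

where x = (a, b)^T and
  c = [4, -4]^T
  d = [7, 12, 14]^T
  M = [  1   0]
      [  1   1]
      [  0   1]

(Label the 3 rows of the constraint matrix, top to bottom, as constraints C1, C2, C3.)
Optimal: a = 0, b = 12
Slack at optimum:
  C1: slack = 7
  C2: slack = 0 (binding)
  C3: slack = 2
  a ≥ 0: a = 0 (binding)
  b ≥ 0: b = 12
Binding constraints: C2, a ≥ 0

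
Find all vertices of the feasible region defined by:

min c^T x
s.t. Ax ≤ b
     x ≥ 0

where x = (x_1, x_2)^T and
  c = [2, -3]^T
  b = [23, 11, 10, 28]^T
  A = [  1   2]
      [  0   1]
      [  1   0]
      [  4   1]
Each vertex is the intersection of two constraint boundaries that also satisfies all remaining constraints:
  x_1 = 0 and x_2 = 0 → (0, 0)
  4x_1 + x_2 = 28 and x_2 = 0 → (7, 0)
  x_1 + 2x_2 = 23 and 4x_1 + x_2 = 28 → (4.714, 9.143)
  x_1 + 2x_2 = 23 and x_2 = 11 → (1, 11)
  x_2 = 11 and x_1 = 0 → (0, 11)

Vertices: (0, 0), (7, 0), (4.714, 9.143), (1, 11), (0, 11)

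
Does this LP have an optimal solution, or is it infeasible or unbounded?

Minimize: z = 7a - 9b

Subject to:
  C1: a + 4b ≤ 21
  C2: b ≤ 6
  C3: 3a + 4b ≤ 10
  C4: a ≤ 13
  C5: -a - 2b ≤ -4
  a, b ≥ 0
The point (0, 2.5) satisfies every constraint, so the LP is feasible; the constraints give a ≤ 13 and b ≤ 6, which with a, b ≥ 0 keep the feasible region inside a bounded box. A feasible, bounded LP attains a finite optimum at a vertex.

Evaluating z = 7a - 9b at each vertex:
  (2, 1): z = 5
  (0, 2.5): z = -22.5
  (0, 2): z = -18

Bounded optimum: z* = -22.5 at (0, 2.5).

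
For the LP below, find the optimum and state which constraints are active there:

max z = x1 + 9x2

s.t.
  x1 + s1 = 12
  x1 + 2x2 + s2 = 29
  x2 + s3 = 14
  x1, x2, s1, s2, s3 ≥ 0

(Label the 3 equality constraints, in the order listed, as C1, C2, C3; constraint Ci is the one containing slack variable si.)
Optimal: x1 = 1, x2 = 14
Binding: C2, C3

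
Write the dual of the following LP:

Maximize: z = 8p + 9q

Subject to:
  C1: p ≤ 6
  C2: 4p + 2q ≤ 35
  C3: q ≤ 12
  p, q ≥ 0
Minimize: z = 6y1 + 35y2 + 12y3

Subject to:
  C1: -y1 - 4y2 ≤ -8
  C2: -2y2 - y3 ≤ -9
  y1, y2, y3 ≥ 0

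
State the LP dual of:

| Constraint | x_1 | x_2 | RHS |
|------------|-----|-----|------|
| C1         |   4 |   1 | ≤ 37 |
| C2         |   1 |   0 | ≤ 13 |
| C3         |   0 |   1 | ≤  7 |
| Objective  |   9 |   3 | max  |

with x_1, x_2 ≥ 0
Minimize: z = 37y1 + 13y2 + 7y3

Subject to:
  C1: -4y1 - y2 ≤ -9
  C2: -y1 - y3 ≤ -3
  y1, y2, y3 ≥ 0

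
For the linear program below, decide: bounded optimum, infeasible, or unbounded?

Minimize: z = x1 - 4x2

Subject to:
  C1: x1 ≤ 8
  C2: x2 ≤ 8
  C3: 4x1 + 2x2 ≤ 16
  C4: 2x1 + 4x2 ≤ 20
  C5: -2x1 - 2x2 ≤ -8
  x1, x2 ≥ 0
The point (0, 5) satisfies every constraint, so the LP is feasible; the constraints give x1 ≤ 8 and x2 ≤ 8, which with x1, x2 ≥ 0 keep the feasible region inside a bounded box. A feasible, bounded LP attains a finite optimum at a vertex.

Evaluating z = x1 - 4x2 at each vertex:
  (4, 0): z = 4
  (2, 4): z = -14
  (0, 5): z = -20
  (0, 4): z = -16

Bounded optimum: z* = -20 at (0, 5).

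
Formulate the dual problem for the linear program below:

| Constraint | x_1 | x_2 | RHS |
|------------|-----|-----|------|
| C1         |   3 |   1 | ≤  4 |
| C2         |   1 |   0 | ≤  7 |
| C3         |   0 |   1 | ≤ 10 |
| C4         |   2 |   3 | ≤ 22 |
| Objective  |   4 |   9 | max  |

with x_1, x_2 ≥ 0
Minimize: z = 4y1 + 7y2 + 10y3 + 22y4

Subject to:
  C1: -3y1 - y2 - 2y4 ≤ -4
  C2: -y1 - y3 - 3y4 ≤ -9
  y1, y2, y3, y4 ≥ 0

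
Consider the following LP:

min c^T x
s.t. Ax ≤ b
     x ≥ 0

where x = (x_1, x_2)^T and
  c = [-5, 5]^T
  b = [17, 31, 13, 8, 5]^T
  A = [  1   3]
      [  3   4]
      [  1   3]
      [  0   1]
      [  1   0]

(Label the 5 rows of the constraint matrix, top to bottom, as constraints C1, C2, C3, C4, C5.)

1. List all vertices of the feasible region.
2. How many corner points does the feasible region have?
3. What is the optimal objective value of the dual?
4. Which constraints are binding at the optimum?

1. (0, 0), (5, 0), (5, 2.667), (0, 4.333)
2. 4
3. -25 (by strong duality, equal to the primal optimum)
4. C5, x_2 ≥ 0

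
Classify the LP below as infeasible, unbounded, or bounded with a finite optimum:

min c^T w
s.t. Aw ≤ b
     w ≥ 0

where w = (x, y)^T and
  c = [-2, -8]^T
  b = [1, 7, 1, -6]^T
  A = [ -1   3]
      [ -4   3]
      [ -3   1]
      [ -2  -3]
Feasible point: (2, 1) satisfies every constraint, so the LP is feasible.
Direction d = (1, 0): for each constraint row a, a·d ≤ 0 —
  (-1)(1) + (3)(0) = -1 ≤ 0
  (-4)(1) + (3)(0) = -4 ≤ 0
  (-3)(1) + (1)(0) = -3 ≤ 0
  (-2)(1) + (-3)(0) = -2 ≤ 0
and d ≥ 0, so (2, 1) + t·d stays feasible for every t ≥ 0. Along this ray z = -2x - 8y changes by -2 per unit t, so z → −∞.

The LP is unbounded; z can be made arbitrarily small.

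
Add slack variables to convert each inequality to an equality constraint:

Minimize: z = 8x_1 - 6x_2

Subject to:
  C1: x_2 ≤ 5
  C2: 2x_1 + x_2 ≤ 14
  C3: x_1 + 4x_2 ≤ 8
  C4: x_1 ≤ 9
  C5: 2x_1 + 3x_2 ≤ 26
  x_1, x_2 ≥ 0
min z = 8x_1 - 6x_2

s.t.
  x_2 + s1 = 5
  2x_1 + x_2 + s2 = 14
  x_1 + 4x_2 + s3 = 8
  x_1 + s4 = 9
  2x_1 + 3x_2 + s5 = 26
  x_1, x_2, s1, s2, s3, s4, s5 ≥ 0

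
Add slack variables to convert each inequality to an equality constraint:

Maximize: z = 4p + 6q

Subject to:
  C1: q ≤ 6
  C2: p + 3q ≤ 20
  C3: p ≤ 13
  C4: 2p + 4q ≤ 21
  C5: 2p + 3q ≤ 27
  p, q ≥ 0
max z = 4p + 6q

s.t.
  q + s1 = 6
  p + 3q + s2 = 20
  p + s3 = 13
  2p + 4q + s4 = 21
  2p + 3q + s5 = 27
  p, q, s1, s2, s3, s4, s5 ≥ 0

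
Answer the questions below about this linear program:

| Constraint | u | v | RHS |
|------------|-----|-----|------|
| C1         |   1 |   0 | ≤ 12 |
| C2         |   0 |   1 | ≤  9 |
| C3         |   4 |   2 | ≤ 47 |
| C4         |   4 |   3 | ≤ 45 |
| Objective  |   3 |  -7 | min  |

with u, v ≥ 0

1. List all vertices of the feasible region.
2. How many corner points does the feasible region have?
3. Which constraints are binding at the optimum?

1. (0, 0), (11.25, 0), (4.5, 9), (0, 9)
2. 4
3. C2, u ≥ 0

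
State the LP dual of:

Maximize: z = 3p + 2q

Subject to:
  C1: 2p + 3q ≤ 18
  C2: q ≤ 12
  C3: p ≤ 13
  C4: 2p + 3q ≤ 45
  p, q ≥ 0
Minimize: z = 18y1 + 12y2 + 13y3 + 45y4

Subject to:
  C1: -2y1 - y3 - 2y4 ≤ -3
  C2: -3y1 - y2 - 3y4 ≤ -2
  y1, y2, y3, y4 ≥ 0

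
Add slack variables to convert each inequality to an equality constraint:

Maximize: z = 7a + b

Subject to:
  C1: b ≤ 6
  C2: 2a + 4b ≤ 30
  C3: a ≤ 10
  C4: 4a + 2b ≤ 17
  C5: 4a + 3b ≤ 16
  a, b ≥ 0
max z = 7a + b

s.t.
  b + s1 = 6
  2a + 4b + s2 = 30
  a + s3 = 10
  4a + 2b + s4 = 17
  4a + 3b + s5 = 16
  a, b, s1, s2, s3, s4, s5 ≥ 0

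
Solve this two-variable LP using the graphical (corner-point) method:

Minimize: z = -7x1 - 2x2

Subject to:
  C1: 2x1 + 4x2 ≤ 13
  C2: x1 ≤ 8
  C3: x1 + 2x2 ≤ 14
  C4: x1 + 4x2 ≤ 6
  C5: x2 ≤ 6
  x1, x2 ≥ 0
Each vertex is the intersection of two constraint boundaries that also satisfies all remaining constraints:
  x1 = 0 and x2 = 0 → (0, 0)
  x1 + 4x2 = 6 and x2 = 0 → (6, 0)
  x1 + 4x2 = 6 and x1 = 0 → (0, 1.5)

Evaluating z = -7x1 - 2x2 at each vertex:
  (0, 0): z = 0
  (6, 0): z = -42
  (0, 1.5): z = -3

The minimum is at (6, 0) with z = -42.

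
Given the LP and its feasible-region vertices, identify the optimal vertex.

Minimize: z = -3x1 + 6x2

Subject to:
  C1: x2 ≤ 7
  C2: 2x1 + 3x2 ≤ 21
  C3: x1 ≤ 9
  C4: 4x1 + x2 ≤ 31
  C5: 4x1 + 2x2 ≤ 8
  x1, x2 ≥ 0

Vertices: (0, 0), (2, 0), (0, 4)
(2, 0) with z = -6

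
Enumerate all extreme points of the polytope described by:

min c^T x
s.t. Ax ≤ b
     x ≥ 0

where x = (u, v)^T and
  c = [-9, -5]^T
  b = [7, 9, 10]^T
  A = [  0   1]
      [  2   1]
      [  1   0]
Each vertex is the intersection of two constraint boundaries that also satisfies all remaining constraints:
  u = 0 and v = 0 → (0, 0)
  2u + v = 9 and v = 0 → (4.5, 0)
  v = 7 and 2u + v = 9 → (1, 7)
  v = 7 and u = 0 → (0, 7)

Vertices: (0, 0), (4.5, 0), (1, 7), (0, 7)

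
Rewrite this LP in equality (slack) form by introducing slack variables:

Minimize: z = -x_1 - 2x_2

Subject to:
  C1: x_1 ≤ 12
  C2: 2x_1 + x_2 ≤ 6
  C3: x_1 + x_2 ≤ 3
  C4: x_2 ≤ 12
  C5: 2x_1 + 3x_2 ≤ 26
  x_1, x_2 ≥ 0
min z = -x_1 - 2x_2

s.t.
  x_1 + s1 = 12
  2x_1 + x_2 + s2 = 6
  x_1 + x_2 + s3 = 3
  x_2 + s4 = 12
  2x_1 + 3x_2 + s5 = 26
  x_1, x_2, s1, s2, s3, s4, s5 ≥ 0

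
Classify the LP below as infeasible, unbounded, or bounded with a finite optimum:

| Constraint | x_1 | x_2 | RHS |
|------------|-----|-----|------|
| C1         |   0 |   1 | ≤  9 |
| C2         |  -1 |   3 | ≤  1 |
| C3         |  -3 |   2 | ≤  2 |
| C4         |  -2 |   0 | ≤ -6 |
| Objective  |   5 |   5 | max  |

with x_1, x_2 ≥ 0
Feasible point: (3, 0) satisfies every constraint, so the LP is feasible.
Direction d = (1, 0): for each constraint row a, a·d ≤ 0 —
  (0)(1) + (1)(0) = 0 ≤ 0
  (-1)(1) + (3)(0) = -1 ≤ 0
  (-3)(1) + (2)(0) = -3 ≤ 0
  (-2)(1) + (0)(0) = -2 ≤ 0
and d ≥ 0, so (3, 0) + t·d stays feasible for every t ≥ 0. Along this ray z = 5x_1 + 5x_2 changes by 5 per unit t, so z → +∞.

Unbounded: there is a feasible ray along which z → +∞.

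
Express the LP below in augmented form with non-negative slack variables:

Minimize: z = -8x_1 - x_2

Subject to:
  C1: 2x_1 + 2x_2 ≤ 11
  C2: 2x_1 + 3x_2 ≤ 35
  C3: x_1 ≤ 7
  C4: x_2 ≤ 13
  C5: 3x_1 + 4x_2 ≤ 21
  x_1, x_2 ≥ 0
min z = -8x_1 - x_2

s.t.
  2x_1 + 2x_2 + s1 = 11
  2x_1 + 3x_2 + s2 = 35
  x_1 + s3 = 7
  x_2 + s4 = 13
  3x_1 + 4x_2 + s5 = 21
  x_1, x_2, s1, s2, s3, s4, s5 ≥ 0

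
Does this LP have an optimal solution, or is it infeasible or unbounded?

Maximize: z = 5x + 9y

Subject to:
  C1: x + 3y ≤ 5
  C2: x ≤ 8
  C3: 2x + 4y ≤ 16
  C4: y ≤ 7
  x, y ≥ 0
The point (5, 0) satisfies every constraint, so the LP is feasible; the constraints give x ≤ 8 and y ≤ 7, which with x, y ≥ 0 keep the feasible region inside a bounded box. A feasible, bounded LP attains a finite optimum at a vertex.

Evaluating z = 5x + 9y at each vertex:
  (0, 0): z = 0
  (5, 0): z = 25
  (0, 1.667): z = 15

Feasible with finite optimum z* = 25 at (5, 0).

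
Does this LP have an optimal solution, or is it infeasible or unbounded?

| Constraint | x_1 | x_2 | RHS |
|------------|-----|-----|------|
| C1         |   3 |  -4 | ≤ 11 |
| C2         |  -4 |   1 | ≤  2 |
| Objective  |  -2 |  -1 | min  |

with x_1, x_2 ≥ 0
Feasible point: (0, 0) satisfies every constraint, so the LP is feasible.
Direction d = (1, 1): for each constraint row a, a·d ≤ 0 —
  (3)(1) + (-4)(1) = -1 ≤ 0
  (-4)(1) + (1)(1) = -3 ≤ 0
and d ≥ 0, so (0, 0) + t·d stays feasible for every t ≥ 0. Along this ray z = -2x_1 - x_2 changes by -3 per unit t, so z → −∞.

The LP is unbounded; z can be made arbitrarily small.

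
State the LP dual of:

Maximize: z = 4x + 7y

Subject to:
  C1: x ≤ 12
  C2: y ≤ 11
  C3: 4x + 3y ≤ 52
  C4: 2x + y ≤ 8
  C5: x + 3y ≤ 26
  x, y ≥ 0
Minimize: z = 12y1 + 11y2 + 52y3 + 8y4 + 26y5

Subject to:
  C1: -y1 - 4y3 - 2y4 - y5 ≤ -4
  C2: -y2 - 3y3 - y4 - 3y5 ≤ -7
  y1, y2, y3, y4, y5 ≥ 0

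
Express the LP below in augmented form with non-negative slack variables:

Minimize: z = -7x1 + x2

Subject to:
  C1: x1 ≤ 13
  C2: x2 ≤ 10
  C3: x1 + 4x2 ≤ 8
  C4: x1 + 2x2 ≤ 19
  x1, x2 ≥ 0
min z = -7x1 + x2

s.t.
  x1 + s1 = 13
  x2 + s2 = 10
  x1 + 4x2 + s3 = 8
  x1 + 2x2 + s4 = 19
  x1, x2, s1, s2, s3, s4 ≥ 0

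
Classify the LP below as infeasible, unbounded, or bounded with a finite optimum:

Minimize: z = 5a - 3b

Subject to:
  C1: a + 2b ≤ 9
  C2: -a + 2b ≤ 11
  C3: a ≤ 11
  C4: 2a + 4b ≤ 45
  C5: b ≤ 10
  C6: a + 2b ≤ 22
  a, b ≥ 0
The point (0, 4.5) satisfies every constraint, so the LP is feasible; the constraints give a ≤ 11 and b ≤ 10, which with a, b ≥ 0 keep the feasible region inside a bounded box. A feasible, bounded LP attains a finite optimum at a vertex.

The LP has an optimal solution: (0, 4.5) with z = -13.5.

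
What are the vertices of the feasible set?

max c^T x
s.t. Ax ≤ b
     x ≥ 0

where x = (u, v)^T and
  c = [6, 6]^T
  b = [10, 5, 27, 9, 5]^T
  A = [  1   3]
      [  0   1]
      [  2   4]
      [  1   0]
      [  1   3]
Each vertex is the intersection of two constraint boundaries that also satisfies all remaining constraints:
  u = 0 and v = 0 → (0, 0)
  u + 3v = 5 and v = 0 → (5, 0)
  u + 3v = 5 and u = 0 → (0, 1.667)

Vertices: (0, 0), (5, 0), (0, 1.667)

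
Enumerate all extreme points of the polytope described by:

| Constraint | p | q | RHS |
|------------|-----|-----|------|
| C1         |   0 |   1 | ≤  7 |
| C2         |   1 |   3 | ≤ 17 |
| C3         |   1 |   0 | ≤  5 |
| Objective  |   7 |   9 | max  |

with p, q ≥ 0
Each vertex is the intersection of two constraint boundaries that also satisfies all remaining constraints:
  p = 0 and q = 0 → (0, 0)
  p = 5 and q = 0 → (5, 0)
  p + 3q = 17 and p = 5 → (5, 4)
  p + 3q = 17 and p = 0 → (0, 5.667)

Vertices: (0, 0), (5, 0), (5, 4), (0, 5.667)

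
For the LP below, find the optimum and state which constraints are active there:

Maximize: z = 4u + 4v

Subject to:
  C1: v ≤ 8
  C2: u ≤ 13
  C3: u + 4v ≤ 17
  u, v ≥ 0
Optimal: u = 13, v = 1
Binding: C2, C3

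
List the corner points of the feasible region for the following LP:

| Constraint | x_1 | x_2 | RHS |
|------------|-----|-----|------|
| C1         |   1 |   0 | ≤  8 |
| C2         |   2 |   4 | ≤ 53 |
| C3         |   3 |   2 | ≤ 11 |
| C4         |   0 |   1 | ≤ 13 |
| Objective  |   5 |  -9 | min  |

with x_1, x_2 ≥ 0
Each vertex is the intersection of two constraint boundaries that also satisfies all remaining constraints:
  x_1 = 0 and x_2 = 0 → (0, 0)
  3x_1 + 2x_2 = 11 and x_2 = 0 → (3.667, 0)
  3x_1 + 2x_2 = 11 and x_1 = 0 → (0, 5.5)

Vertices: (0, 0), (3.667, 0), (0, 5.5)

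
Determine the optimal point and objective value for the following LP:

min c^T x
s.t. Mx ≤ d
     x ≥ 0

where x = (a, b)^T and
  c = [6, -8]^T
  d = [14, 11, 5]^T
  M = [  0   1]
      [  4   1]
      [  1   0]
a = 0, b = 11, z = -88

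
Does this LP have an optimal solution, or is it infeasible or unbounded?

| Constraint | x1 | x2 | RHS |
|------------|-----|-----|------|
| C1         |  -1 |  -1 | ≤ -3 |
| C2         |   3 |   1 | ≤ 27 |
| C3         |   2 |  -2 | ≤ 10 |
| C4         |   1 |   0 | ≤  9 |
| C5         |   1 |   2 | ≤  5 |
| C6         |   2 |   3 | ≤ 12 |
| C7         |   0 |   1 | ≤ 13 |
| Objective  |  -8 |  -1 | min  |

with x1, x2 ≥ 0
The point (5, 0) satisfies every constraint, so the LP is feasible; the constraints give x1 ≤ 9 and x2 ≤ 13, which with x1, x2 ≥ 0 keep the feasible region inside a bounded box. A feasible, bounded LP attains a finite optimum at a vertex.

Evaluating z = -8x1 - x2 at each vertex:
  (3, 0): z = -24
  (5, 0): z = -40
  (1, 2): z = -10

Bounded optimum: z* = -40 at (5, 0).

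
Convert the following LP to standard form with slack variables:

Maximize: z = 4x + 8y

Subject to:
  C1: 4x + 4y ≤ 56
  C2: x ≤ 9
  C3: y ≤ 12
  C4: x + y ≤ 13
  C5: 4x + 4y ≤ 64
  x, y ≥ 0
max z = 4x + 8y

s.t.
  4x + 4y + s1 = 56
  x + s2 = 9
  y + s3 = 12
  x + y + s4 = 13
  4x + 4y + s5 = 64
  x, y, s1, s2, s3, s4, s5 ≥ 0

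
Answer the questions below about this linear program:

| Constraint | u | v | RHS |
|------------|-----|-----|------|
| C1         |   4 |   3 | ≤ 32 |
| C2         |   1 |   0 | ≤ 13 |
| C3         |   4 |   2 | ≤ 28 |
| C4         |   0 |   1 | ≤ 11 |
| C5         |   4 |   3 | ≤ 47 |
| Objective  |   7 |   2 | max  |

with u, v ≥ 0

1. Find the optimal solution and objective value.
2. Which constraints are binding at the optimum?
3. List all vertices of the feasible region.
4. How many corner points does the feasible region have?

1. u = 7, v = 0, z = 49
2. C3, v ≥ 0
3. (0, 0), (7, 0), (5, 4), (0, 10.67)
4. 4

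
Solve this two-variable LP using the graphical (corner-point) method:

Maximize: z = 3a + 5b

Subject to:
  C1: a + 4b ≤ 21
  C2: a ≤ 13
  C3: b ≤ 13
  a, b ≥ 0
Each vertex is the intersection of two constraint boundaries that also satisfies all remaining constraints:
  a = 0 and b = 0 → (0, 0)
  a = 13 and b = 0 → (13, 0)
  a + 4b = 21 and a = 13 → (13, 2)
  a + 4b = 21 and a = 0 → (0, 5.25)

Evaluating z = 3a + 5b at each vertex:
  (0, 0): z = 0
  (13, 0): z = 39
  (13, 2): z = 49
  (0, 5.25): z = 26.25

The maximum is at (13, 2) with z = 49.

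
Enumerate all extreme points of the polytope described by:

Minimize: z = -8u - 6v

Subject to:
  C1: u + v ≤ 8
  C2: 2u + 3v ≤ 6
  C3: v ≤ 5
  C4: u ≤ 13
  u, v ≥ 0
Each vertex is the intersection of two constraint boundaries that also satisfies all remaining constraints:
  u = 0 and v = 0 → (0, 0)
  2u + 3v = 6 and v = 0 → (3, 0)
  2u + 3v = 6 and u = 0 → (0, 2)

Vertices: (0, 0), (3, 0), (0, 2)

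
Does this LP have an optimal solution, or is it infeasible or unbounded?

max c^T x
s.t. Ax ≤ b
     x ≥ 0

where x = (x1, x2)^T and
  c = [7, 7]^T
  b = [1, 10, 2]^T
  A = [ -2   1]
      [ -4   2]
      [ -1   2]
Feasible point: (0, 0) satisfies every constraint, so the LP is feasible.
Direction d = (1, 0): for each constraint row a, a·d ≤ 0 —
  (-2)(1) + (1)(0) = -2 ≤ 0
  (-4)(1) + (2)(0) = -4 ≤ 0
  (-1)(1) + (2)(0) = -1 ≤ 0
and d ≥ 0, so (0, 0) + t·d stays feasible for every t ≥ 0. Along this ray z = 7x1 + 7x2 changes by 7 per unit t, so z → +∞.

Unbounded — the objective can increase without bound over the feasible region.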